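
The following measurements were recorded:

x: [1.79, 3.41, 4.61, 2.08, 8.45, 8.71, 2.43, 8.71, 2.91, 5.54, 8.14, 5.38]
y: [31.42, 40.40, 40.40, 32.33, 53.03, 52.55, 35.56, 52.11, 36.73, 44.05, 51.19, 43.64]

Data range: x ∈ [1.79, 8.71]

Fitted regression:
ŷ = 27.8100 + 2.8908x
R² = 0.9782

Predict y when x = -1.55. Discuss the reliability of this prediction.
The equation gives ŷ = 23.3293; however x = -1.55 is 3.34 units below the observed range, so this extrapolated value should not be trusted.

Prediction calculation:
ŷ = 27.8100 + 2.8908 × (-1.55)
ŷ = 23.3293

Reliability:
- Data range: x ∈ [1.79, 8.71]
- Prediction point: x = -1.55 is 3.34 units below the observed range → this is EXTRAPOLATION, not interpolation

Why that matters here:
- The linear relationship may not hold outside the observed range
- R² describes fit only over the sampled x values; it says nothing about behaviour beyond them

Report the number if required, but flag clearly that it is an extrapolation.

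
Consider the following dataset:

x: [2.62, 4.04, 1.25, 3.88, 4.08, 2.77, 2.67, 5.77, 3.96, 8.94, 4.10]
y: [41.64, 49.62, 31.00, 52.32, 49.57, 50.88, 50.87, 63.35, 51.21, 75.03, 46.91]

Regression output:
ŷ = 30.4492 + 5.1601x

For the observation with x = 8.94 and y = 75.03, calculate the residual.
Residual = -1.5505

The residual is the difference between the actual value and the predicted value:

Residual = y - ŷ

Step 1: Calculate predicted value
ŷ = 30.4492 + 5.1601 × 8.94
ŷ = 76.5805

Step 2: Calculate residual
Residual = 75.03 - 76.5805
Residual = -1.5505

The residual is negative, so the observed y = 75.03 sits below the regression line (the line overestimates it by 1.5505).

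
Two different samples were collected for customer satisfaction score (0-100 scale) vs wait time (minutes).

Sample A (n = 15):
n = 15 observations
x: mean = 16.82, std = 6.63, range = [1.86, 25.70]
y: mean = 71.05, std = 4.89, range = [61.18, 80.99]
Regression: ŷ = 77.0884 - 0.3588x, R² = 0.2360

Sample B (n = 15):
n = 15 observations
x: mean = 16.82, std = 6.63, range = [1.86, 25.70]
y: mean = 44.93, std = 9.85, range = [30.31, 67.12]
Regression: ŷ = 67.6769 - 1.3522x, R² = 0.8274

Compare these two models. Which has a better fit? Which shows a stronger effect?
Model B has the better fit (R² = 0.8274 vs 0.2360). Model B shows the stronger effect (|β₁| = 1.3522 vs 0.3588).

Model Comparison:

Which explains more variance? (R²)
- Model A: R² = 0.2360 → 23.60% of variance in satisfaction score explained
- Model B: R² = 0.8274 → 82.74% of variance in satisfaction score explained
- 0.8274 > 0.2360 → Model B has the better fit

Which has the larger per-minute effect? (|β₁|)
- Model A: β₁ = -0.3588 → predicted satisfaction score falls 0.3588 points per additional minute of wait time
- Model B: β₁ = -1.3522 → predicted satisfaction score falls 1.3522 points per additional minute of wait time
- |-0.3588| < |-1.3522| → Model B shows the stronger marginal effect

Note: R² measures how tightly points cluster around the line; β₁ measures how steep the line is — they answer different questions.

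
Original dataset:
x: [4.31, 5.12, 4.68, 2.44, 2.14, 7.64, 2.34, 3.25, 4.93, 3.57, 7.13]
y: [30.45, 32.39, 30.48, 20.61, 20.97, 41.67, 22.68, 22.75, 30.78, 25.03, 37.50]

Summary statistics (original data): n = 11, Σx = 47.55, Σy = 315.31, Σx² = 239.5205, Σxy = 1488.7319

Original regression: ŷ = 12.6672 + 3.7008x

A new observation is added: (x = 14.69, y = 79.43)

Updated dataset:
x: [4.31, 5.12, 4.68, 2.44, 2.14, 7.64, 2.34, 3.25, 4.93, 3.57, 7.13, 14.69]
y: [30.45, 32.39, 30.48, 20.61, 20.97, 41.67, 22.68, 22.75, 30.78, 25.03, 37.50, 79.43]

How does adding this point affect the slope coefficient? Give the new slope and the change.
Adding the point moves β₁ from 3.7008 to 4.5900, i.e. it increases by 0.8892 (+24.0%).

x = 14.69 lies well outside the original x-range [2.14, 7.64] (x̄ ≈ 4.32), so this observation has high leverage and can move the slope substantially.

Step 1: Update the sums with the new point (n goes from 11 to 12)
Σx  = 47.55 + 14.69 = 62.24
Σy  = 315.31 + 79.43 = 394.74
Σx² = 239.5205 + 14.69² = 239.5205 + 215.7961 = 455.3166
Σxy = 1488.7319 + 14.69×79.43 = 1488.7319 + 1166.8267 = 2655.5586

Step 2: Recompute the slope with b₁ = (nΣxy − ΣxΣy) / (nΣx² − (Σx)²)
Numerator   = 12×2655.5586 − 62.24×394.74 = 31866.7032 − 24568.6176 = 7298.0856
Denominator = 12×455.3166 − 62.24² = 5463.7992 − 3873.8176 = 1589.9816
b₁(new) = 7298.0856 / 1589.9816 = 4.5900

(Same formula on the original sums: (11×1488.7319 − 47.55×315.31) / (11×239.5205 − 47.55²) = 1383.0604 / 373.7230 = 3.7008, matching the given fit.)

Step 3: Change in slope
Δβ₁ = 4.5900 − 3.7008 = +0.8892
Relative change = +0.8892 / 3.7008 × 100% = +24.0%
→ the slope increases when the point is added.

A high-leverage point only changes the slope if it is off the original line; here y = 79.43 is above the original trend, so the slope increases.
In practice: refit with and without it and report both if conclusions differ.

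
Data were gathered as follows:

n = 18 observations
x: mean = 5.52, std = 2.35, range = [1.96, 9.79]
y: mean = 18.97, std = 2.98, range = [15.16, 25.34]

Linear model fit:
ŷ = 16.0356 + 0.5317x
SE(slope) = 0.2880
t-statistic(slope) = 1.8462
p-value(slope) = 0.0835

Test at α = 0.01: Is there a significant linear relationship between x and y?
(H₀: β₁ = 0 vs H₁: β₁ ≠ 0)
Since p-value = 0.0835 ≥ α = 0.01, fail to reject H₀ — the slope is not significantly different from 0.

Hypothesis test for the slope coefficient:

H₀: β₁ = 0 (no linear relationship)
H₁: β₁ ≠ 0 (linear relationship exists)

Test statistic: t = β̂₁ / SE(β̂₁) = 0.5317 / 0.2880 = 1.8462

The p-value (0.0835) is the probability, under H₀, of a t-statistic at least as extreme as |t| = 1.8462 (two-sided, df = n − 2 = 16).

Decision rule: reject H₀ if p-value < α.
p-value = 0.0835 ≥ α = 0.01 → fail to reject H₀.

There is not sufficient evidence at the 1% significance level to conclude that a linear relationship exists between x and y.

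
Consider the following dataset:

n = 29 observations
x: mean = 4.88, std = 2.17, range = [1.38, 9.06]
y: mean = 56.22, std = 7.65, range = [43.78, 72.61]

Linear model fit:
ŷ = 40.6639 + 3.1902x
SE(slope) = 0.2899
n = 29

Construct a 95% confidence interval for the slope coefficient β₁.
The 95% CI for β₁ is (2.5954, 3.7850)

Confidence interval for the slope:

The 95% CI for β₁ is: β̂₁ ± t*(α/2, n-2) × SE(β̂₁)

Step 1: Find critical t-value
- Confidence level = 0.95
- Degrees of freedom = n - 2 = 29 - 2 = 27
- t*(α/2, 27) = 2.0518

Step 2: Calculate margin of error
Margin = 2.0518 × 0.2899 = 0.5948

Step 3: Construct interval
CI = 3.1902 ± 0.5948
CI = (2.5954, 3.7850)

Interpretation: each one-unit increase in x is associated with a change in mean y of between 2.5954 and 3.7850, with 95% confidence.
Both endpoints are positive, so the data support a genuinely positive slope at this confidence level.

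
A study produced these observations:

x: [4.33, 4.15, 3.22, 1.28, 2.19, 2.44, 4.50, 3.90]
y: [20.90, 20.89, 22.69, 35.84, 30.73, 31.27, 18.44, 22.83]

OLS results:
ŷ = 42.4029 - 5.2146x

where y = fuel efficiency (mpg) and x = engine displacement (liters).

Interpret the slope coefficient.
For each additional liter of engine displacement, predicted fuel efficiency decreases by approximately 5.2146 mpg.

β₁ = -5.2146 is the change in predicted fuel efficiency (mpg) per additional liter of engine displacement.

Interpretation:
- Engine displacement up by 1 liter → predicted fuel efficiency decreases by 5.2146 mpg
- The effect is assumed constant over the observed range of x (linearity)
- The sign (−) gives the direction; the magnitude 5.2146 gives the size of the effect per liter

(β₀ = 42.4029 is the fitted value at x = 0 and is not part of the slope interpretation.)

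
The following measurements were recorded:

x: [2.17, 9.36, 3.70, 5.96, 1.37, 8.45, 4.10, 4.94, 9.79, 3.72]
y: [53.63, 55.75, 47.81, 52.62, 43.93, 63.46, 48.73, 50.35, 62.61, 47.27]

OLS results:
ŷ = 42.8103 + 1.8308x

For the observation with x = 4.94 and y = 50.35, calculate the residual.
Residual = -1.5045

The residual is the difference between the actual value and the predicted value:

Residual = y - ŷ

Step 1: Calculate predicted value
ŷ = 42.8103 + 1.8308 × 4.94
ŷ = 51.8545

Step 2: Calculate residual
Residual = 50.35 - 51.8545
Residual = -1.5045

Sign check: y < ŷ, so the point is below the line and the fit overestimates here.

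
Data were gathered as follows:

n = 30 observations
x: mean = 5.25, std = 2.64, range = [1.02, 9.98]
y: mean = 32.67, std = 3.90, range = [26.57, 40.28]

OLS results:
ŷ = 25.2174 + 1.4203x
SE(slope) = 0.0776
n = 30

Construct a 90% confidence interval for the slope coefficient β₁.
The 90% CI for β₁ is (1.2883, 1.5523)

Confidence interval for the slope:

The 90% CI for β₁ is: β̂₁ ± t*(α/2, n-2) × SE(β̂₁)

Step 1: Find critical t-value
- Confidence level = 0.9
- Degrees of freedom = n - 2 = 30 - 2 = 28
- t*(α/2, 28) = 1.7011

Step 2: Calculate margin of error
Margin = 1.7011 × 0.0776 = 0.1320

Step 3: Construct interval
CI = 1.4203 ± 0.1320
CI = (1.2883, 1.5523)

Interpretation: intervals built this way capture the true β₁ in 90% of repeated samples; here the plausible range for the per-unit effect of x on y is 1.2883 to 1.5523.
The interval does not include 0, suggesting a significant linear relationship.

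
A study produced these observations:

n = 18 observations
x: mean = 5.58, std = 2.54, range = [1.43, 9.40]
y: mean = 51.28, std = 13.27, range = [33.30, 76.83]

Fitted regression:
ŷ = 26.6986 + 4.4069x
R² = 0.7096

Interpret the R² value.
The model explains 70.96% of the variance in y (R² = 0.7096), leaving 29.04% unexplained; the fit is strong.

R² = 1 − SS_res/SS_tot compares the residual scatter to the total scatter of y about its mean.

Here R² = 0.7096:
- Explained: 70.96% of the variation in y
- Unexplained (residual): 100% − 70.96% = 29.04%
- Rule of thumb (below 0.3 weak; 0.3 to below 0.7 moderate; 0.7 and above strong) → strong

Note: R² never decreases when predictors are added, so it should not be used alone to compare models of different size.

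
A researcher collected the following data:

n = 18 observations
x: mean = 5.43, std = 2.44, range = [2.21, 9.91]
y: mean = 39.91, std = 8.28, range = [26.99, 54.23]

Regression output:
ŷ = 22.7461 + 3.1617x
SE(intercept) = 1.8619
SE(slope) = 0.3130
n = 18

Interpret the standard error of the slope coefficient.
SE(slope) = 0.3130 measures the uncertainty in the estimated slope. The coefficient is estimated precisely (SE/|β̂₁| = 9.9%).

What SE measures:
- The standard error quantifies the sampling variability of the coefficient estimate
- It is the estimated standard deviation of β̂₁ across hypothetical repeated samples of the same size
- Smaller SE → more precise estimate

Relative precision:
- SE / |β̂₁| = 0.3130 / 3.1617 = 9.9%
- Rule of thumb (under 20%: precise; 20% to under 50%: moderately precise; 50% or more: imprecise) → precise

Link to the t-test: t = β̂₁ / SE(β̂₁) = 3.1617 / 0.3130 = 10.1013, the statistic for H₀: β₁ = 0.

What drives SE(β̂₁): more residual scatter → larger SE; larger n (here n = 18) → smaller SE.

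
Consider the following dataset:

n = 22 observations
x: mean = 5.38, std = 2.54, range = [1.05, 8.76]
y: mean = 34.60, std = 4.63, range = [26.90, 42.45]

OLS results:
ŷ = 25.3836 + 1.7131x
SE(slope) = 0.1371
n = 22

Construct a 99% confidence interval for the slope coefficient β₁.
The 99% CI for β₁ is (1.3230, 2.1032)

Confidence interval for the slope:

The 99% CI for β₁ is: β̂₁ ± t*(α/2, n-2) × SE(β̂₁)

Step 1: Find critical t-value
- Confidence level = 0.99
- Degrees of freedom = n - 2 = 22 - 2 = 20
- t*(α/2, 20) = 2.8453

Step 2: Calculate margin of error
Margin = 2.8453 × 0.1371 = 0.3901

Step 3: Construct interval
CI = 1.7131 ± 0.3901
CI = (1.3230, 2.1032)

Interpretation: each one-unit increase in x is associated with a change in mean y of between 1.3230 and 2.1032, with 99% confidence.
Both endpoints are positive, so the data support a genuinely positive slope at this confidence level.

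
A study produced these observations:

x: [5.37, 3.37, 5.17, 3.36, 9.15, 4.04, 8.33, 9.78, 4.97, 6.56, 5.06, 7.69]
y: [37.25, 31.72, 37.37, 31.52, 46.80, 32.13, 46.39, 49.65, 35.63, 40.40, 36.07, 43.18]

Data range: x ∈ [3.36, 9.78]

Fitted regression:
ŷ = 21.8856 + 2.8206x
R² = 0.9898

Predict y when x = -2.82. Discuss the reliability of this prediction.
ŷ = 13.9315, but this is extrapolation (below the data range [3.36, 9.78]) and may be unreliable.

Prediction calculation:
ŷ = 21.8856 + 2.8206 × (-2.82)
ŷ = 13.9315

Reliability:
- Data range: x ∈ [3.36, 9.78]
- Prediction point: x = -2.82 is 6.18 units below the observed range → this is EXTRAPOLATION, not interpolation

Why that matters here:
- The standard error of prediction grows with (x − x̄)², and x = -2.82 is far from x̄ = 6.07
- The linear relationship may not hold outside the observed range
- Real relationships often flatten, saturate, or turn nonlinear at extremes

Report the number if required, but flag clearly that it is an extrapolation.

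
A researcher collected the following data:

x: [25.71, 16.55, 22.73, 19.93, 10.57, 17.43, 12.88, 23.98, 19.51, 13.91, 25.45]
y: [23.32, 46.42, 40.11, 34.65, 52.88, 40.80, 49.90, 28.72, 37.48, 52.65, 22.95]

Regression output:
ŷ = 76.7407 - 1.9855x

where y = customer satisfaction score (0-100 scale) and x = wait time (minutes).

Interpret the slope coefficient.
An increase of one minute in wait time is associated with a 1.9855 points decrease in predicted satisfaction score.

The slope coefficient β₁ = -1.9855 represents the marginal effect of wait time on satisfaction score.

Interpretation:
- Wait time up by 1 minute → predicted satisfaction score decreases by 1.9855 points
- The effect is assumed constant over the observed range of x (linearity)

(β₀ = 76.7407 is the fitted value at x = 0 and is not part of the slope interpretation.)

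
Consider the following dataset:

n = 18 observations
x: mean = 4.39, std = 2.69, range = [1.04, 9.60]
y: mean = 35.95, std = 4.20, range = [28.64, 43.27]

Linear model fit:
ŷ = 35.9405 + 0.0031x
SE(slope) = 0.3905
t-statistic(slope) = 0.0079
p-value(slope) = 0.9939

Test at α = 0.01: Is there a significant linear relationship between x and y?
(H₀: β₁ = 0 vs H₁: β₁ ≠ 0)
Since p-value = 0.9939 ≥ α = 0.01, fail to reject H₀ — the slope is not significantly different from 0.

Hypothesis test for the slope coefficient:

H₀: β₁ = 0 (no linear relationship)
H₁: β₁ ≠ 0 (linear relationship exists)

Test statistic: t = β̂₁ / SE(β̂₁) = 0.0031 / 0.3905 = 0.0079

p = 0.9939: how often a slope estimate this far from 0 (in SE units) would arise by chance if β₁ were truly 0.

Decision rule: reject H₀ if p-value < α.
p-value = 0.9939 ≥ α = 0.01 → fail to reject H₀.

Conclusion: the linear association between x and y is not significant at the 1% level.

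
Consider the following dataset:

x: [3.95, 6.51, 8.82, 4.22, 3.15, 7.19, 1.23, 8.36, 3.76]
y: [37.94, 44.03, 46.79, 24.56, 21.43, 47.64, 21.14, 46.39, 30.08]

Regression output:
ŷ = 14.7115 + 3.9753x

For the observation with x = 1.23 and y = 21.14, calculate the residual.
Residual = 1.5389

The residual is the difference between the actual value and the predicted value:

Residual = y - ŷ

Step 1: Calculate predicted value
ŷ = 14.7115 + 3.9753 × 1.23
ŷ = 19.6011

Step 2: Calculate residual
Residual = 21.14 - 19.6011
Residual = 1.5389

The residual is positive, so the observed y = 21.14 sits above the regression line (the line underestimates it by 1.5389).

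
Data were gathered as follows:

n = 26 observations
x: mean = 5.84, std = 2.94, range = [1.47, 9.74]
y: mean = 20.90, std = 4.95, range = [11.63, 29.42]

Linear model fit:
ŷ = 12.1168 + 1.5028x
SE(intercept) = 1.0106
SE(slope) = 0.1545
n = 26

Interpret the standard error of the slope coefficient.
SE(slope) = 0.1545 measures the uncertainty in the estimated slope. The coefficient is estimated precisely (SE/|β̂₁| = 10.3%).

SE(β̂₁) = 0.1545 says: if we drew many samples of n = 26 from the same population and refit each time, the fitted slopes would scatter with a standard deviation of roughly 0.1545 around the true β₁.

Relative precision:
- SE / |β̂₁| = 0.1545 / 1.5028 = 10.3%
- Rule of thumb (under 20%: precise; 20% to under 50%: moderately precise; 50% or more: imprecise) → precise

Link to interval estimation: a confidence interval for β₁ is β̂₁ ± t* × 0.1545, so SE sets the half-width per unit of t*.

What drives SE(β̂₁): wider spread of x values → smaller SE; larger n (here n = 26) → smaller SE.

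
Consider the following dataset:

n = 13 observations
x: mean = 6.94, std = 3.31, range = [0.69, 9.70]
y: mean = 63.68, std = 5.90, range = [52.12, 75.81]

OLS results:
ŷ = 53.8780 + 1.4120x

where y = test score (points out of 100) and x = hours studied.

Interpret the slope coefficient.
For each additional hour of study time, predicted test score increases by approximately 1.4120 points.

The slope β₁ = 1.4120 gives the rate at which the fitted test score changes with study time.

Interpretation:
- Study time up by 1 hour → predicted test score increases by 1.4120 points
- This is a linear approximation: the same per-unit change is assumed across the whole observed x range
- The slope describes association in these data, not necessarily a causal effect

(β₀ = 53.8780 is the fitted value at x = 0 and is not part of the slope interpretation.)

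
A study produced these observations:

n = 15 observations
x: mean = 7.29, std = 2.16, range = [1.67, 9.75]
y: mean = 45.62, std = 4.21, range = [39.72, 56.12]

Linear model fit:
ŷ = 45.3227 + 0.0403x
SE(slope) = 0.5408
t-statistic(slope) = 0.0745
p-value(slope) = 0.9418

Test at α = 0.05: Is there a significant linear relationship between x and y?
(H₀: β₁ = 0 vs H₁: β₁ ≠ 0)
p-value = 0.9418 ≥ α = 0.05, so we fail to reject H₀. The relationship is not significant.

Hypothesis test for the slope coefficient:

H₀: β₁ = 0 (no linear relationship)
H₁: β₁ ≠ 0 (linear relationship exists)

Test statistic: t = β̂₁ / SE(β̂₁) = 0.0403 / 0.5408 = 0.0745

The p-value (0.9418) is the probability, under H₀, of a t-statistic at least as extreme as |t| = 0.0745 (two-sided, df = n − 2 = 13).

Decision rule: reject H₀ if p-value < α.
p-value = 0.9418 ≥ α = 0.05 → fail to reject H₀.

At α = 0.05 the data do not provide convincing evidence of a nonzero slope.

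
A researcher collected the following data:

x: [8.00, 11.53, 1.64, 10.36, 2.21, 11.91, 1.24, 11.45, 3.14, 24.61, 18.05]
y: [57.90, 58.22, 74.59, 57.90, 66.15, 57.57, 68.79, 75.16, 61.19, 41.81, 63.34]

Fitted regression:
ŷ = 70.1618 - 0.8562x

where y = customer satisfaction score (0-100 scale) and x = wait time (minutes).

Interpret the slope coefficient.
For each additional minute of wait time, predicted satisfaction score decreases by approximately 0.8562 points.

The slope coefficient β₁ = -0.8562 represents the marginal effect of wait time on satisfaction score.

Interpretation:
- Wait time up by 1 minute → predicted satisfaction score decreases by 0.8562 points
- The effect is assumed constant over the observed range of x (linearity)

(β₀ = 70.1618 is the fitted value at x = 0 and is not part of the slope interpretation.)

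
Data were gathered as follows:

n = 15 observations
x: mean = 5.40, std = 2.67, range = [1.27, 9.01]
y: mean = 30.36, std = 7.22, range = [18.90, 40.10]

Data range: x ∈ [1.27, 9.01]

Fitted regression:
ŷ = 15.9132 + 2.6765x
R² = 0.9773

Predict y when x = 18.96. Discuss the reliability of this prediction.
ŷ = 66.6596, but this is extrapolation (above the data range [1.27, 9.01]) and may be unreliable.

Prediction calculation:
ŷ = 15.9132 + 2.6765 × 18.96
ŷ = 66.6596

Reliability:
- Data range: x ∈ [1.27, 9.01]
- Prediction point: x = 18.96 is 9.95 units above the observed range → this is EXTRAPOLATION, not interpolation

Why that matters here:
- The standard error of prediction grows with (x − x̄)², and x = 18.96 is far from x̄ = 5.40
- The linear relationship may not hold outside the observed range
- There are no observations near this x to validate the fitted line there

Report the number if required, but flag clearly that it is an extrapolation.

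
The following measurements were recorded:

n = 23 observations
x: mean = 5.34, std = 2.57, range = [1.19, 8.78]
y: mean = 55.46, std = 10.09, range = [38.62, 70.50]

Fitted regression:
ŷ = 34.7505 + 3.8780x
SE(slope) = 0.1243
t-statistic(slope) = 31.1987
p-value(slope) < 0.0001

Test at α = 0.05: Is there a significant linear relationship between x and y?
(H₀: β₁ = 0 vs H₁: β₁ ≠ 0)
Since p-value < 0.0001 < α = 0.05, reject H₀ — the slope is significantly different from 0.

Hypothesis test for the slope coefficient:

H₀: β₁ = 0 (no linear relationship)
H₁: β₁ ≠ 0 (linear relationship exists)

Test statistic: t = β̂₁ / SE(β̂₁) = 3.8780 / 0.1243 = 31.1987

With df = 21, the two-sided p-value for |t| = 31.1987 is <0.0001.

Decision rule: reject H₀ if p-value < α.
p-value < 0.0001 < α = 0.05 → reject H₀.

At α = 0.05 the data do provide convincing evidence of a nonzero slope.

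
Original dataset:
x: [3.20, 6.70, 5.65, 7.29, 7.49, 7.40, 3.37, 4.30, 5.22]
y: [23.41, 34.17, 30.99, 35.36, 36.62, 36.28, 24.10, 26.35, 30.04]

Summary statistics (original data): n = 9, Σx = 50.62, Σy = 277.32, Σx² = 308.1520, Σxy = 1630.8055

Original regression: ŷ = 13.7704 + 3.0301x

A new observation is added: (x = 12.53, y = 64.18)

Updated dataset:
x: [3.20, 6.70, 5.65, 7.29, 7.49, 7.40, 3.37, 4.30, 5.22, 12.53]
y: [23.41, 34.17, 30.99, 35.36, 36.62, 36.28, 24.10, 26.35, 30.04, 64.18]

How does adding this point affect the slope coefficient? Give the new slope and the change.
New slope β₁ = 4.1954 versus 3.0301 before: a change of +1.1653 (+38.5%).

The new point has HIGH LEVERAGE: x = 12.53 is far from the original mean x̄ = 50.62/9 ≈ 5.62 (original range [3.20, 7.49]).

Step 1: Update the sums with the new point (n goes from 9 to 10)
Σx  = 50.62 + 12.53 = 63.15
Σy  = 277.32 + 64.18 = 341.50
Σx² = 308.1520 + 12.53² = 308.1520 + 157.0009 = 465.1529
Σxy = 1630.8055 + 12.53×64.18 = 1630.8055 + 804.1754 = 2434.9809

Step 2: Recompute the slope with b₁ = (nΣxy − ΣxΣy) / (nΣx² − (Σx)²)
Numerator   = 10×2434.9809 − 63.15×341.50 = 24349.8090 − 21565.7250 = 2784.0840
Denominator = 10×465.1529 − 63.15² = 4651.5290 − 3987.9225 = 663.6065
b₁(new) = 2784.0840 / 663.6065 = 4.1954

(Same formula on the original sums: (9×1630.8055 − 50.62×277.32) / (9×308.1520 − 50.62²) = 639.3111 / 210.9836 = 3.0301, matching the given fit.)

Step 3: Change in slope
Δβ₁ = 4.1954 − 3.0301 = +1.1653
Relative change = +1.1653 / 3.0301 × 100% = +38.5%
→ the slope increases when the point is added.

Because the point sits above the extension of the original line at a high-leverage x, it tilts the fit up.
In practice: investigate whether it comes from the same population as the rest of the sample; examine leverage (hᵢ) and Cook's distance rather than deleting it automatically.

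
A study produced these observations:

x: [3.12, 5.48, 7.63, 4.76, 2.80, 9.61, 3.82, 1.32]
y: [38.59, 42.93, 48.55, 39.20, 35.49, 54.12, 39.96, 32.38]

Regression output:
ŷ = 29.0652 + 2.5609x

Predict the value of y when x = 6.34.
ŷ = 45.3013

x = 6.34 lies inside the observed range [1.32, 9.61], so the fitted equation applies directly:

ŷ = 29.0652 + 2.5609 × 6.34
ŷ = 29.0652 + 16.2361
ŷ = 45.3013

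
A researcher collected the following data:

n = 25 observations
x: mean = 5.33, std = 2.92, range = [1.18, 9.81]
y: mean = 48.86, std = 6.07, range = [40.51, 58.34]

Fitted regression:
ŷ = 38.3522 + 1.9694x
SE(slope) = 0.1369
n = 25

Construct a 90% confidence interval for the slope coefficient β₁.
The 90% CI for β₁ is (1.7348, 2.2040)

Confidence interval for the slope:

The 90% CI for β₁ is: β̂₁ ± t*(α/2, n-2) × SE(β̂₁)

Step 1: Find critical t-value
- Confidence level = 0.9
- Degrees of freedom = n - 2 = 25 - 2 = 23
- t*(α/2, 23) = 1.7139

Step 2: Calculate margin of error
Margin = 1.7139 × 0.1369 = 0.2346

Step 3: Construct interval
CI = 1.9694 ± 0.2346
CI = (1.7348, 2.2040)

Interpretation: We are 90% confident that the true slope β₁ lies between 1.7348 and 2.2040.
Both endpoints are positive, so the data support a genuinely positive slope at this confidence level.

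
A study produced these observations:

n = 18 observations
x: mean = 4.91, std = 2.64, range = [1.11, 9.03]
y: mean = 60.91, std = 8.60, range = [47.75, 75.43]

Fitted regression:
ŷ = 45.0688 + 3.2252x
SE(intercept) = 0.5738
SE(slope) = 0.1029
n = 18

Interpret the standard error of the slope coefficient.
SE(slope) = 0.1029 measures the uncertainty in the estimated slope. The coefficient is estimated precisely (SE/|β̂₁| = 3.2%).

SE(β̂₁) = s / √Sxx, where s is the residual standard deviation and Sxx = Σ(x − x̄)². It is the yardstick for how far β̂₁ = 3.2252 could plausibly be from the true slope.

Relative precision:
- SE / |β̂₁| = 0.1029 / 3.2252 = 3.2%
- Rule of thumb (under 20%: precise; 20% to under 50%: moderately precise; 50% or more: imprecise) → precise

Link to the t-test: t = β̂₁ / SE(β̂₁) = 3.2252 / 0.1029 = 31.3431, the statistic for H₀: β₁ = 0.

What drives SE(β̂₁): wider spread of x values → smaller SE; larger n (here n = 18) → smaller SE.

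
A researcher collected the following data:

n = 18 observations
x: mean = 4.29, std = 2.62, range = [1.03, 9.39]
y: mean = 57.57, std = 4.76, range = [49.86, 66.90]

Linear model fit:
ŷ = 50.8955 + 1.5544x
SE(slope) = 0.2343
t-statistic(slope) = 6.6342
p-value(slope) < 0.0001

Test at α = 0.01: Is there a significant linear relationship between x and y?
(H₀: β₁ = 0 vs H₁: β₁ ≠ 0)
p-value < 0.0001 < α = 0.01, so we reject H₀. The relationship is significant.

Hypothesis test for the slope coefficient:

H₀: β₁ = 0 (no linear relationship)
H₁: β₁ ≠ 0 (linear relationship exists)

Test statistic: t = β̂₁ / SE(β̂₁) = 1.5544 / 0.2343 = 6.6342

The p-value (<0.0001) is the probability, under H₀, of a t-statistic at least as extreme as |t| = 6.6342 (two-sided, df = n − 2 = 16).

Decision rule: reject H₀ if p-value < α.
p-value < 0.0001 < α = 0.01 → reject H₀.

Conclusion: the linear association between x and y is significant at the 1% level.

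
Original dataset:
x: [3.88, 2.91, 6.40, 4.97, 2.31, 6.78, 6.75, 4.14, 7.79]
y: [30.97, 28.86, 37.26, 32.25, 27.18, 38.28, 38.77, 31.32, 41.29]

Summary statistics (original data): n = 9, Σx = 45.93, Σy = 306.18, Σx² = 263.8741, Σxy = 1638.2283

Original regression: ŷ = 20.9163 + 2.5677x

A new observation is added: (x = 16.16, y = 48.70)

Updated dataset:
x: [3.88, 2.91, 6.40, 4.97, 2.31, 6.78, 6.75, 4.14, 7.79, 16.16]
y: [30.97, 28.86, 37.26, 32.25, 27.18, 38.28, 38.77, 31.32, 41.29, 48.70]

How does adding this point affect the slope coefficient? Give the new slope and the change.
The slope changes from 2.5677 to 1.5897 (change of -0.9780, or -38.1%).

The new point has HIGH LEVERAGE: x = 16.16 is far from the original mean x̄ = 45.93/9 ≈ 5.10 (original range [2.31, 7.79]).

Step 1: Update the sums with the new point (n goes from 9 to 10)
Σx  = 45.93 + 16.16 = 62.09
Σy  = 306.18 + 48.70 = 354.88
Σx² = 263.8741 + 16.16² = 263.8741 + 261.1456 = 525.0197
Σxy = 1638.2283 + 16.16×48.70 = 1638.2283 + 786.9920 = 2425.2203

Step 2: Recompute the slope with b₁ = (nΣxy − ΣxΣy) / (nΣx² − (Σx)²)
Numerator   = 10×2425.2203 − 62.09×354.88 = 24252.2030 − 22034.4992 = 2217.7038
Denominator = 10×525.0197 − 62.09² = 5250.1970 − 3855.1681 = 1395.0289
b₁(new) = 2217.7038 / 1395.0289 = 1.5897

(Same formula on the original sums: (9×1638.2283 − 45.93×306.18) / (9×263.8741 − 45.93²) = 681.2073 / 265.3020 = 2.5677, matching the given fit.)

Step 3: Change in slope
Δβ₁ = 1.5897 − 2.5677 = -0.9780
Relative change = -0.9780 / 2.5677 × 100% = -38.1%
→ the slope decreases when the point is added.

A high-leverage point only changes the slope if it is off the original line; here y = 48.70 is below the original trend, so the slope decreases.
In practice: check such a point for data-entry or measurement error.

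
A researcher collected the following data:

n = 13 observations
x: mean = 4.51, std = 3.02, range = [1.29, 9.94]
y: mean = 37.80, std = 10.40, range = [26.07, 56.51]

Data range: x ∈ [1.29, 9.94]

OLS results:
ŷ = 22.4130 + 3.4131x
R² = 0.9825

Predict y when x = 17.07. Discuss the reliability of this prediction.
The equation gives ŷ = 80.6746; however x = 17.07 is 7.13 units above the observed range, so this extrapolated value should not be trusted.

Prediction calculation:
ŷ = 22.4130 + 3.4131 × 17.07
ŷ = 80.6746

Reliability:
- Data range: x ∈ [1.29, 9.94]
- Prediction point: x = 17.07 is 7.13 units above the observed range → this is EXTRAPOLATION, not interpolation

Why that matters here:
- There are no observations near this x to validate the fitted line there
- Real relationships often flatten, saturate, or turn nonlinear at extremes

A defensible statement: 'if the linear trend continued to x = 17.07, y would be about 80.6746' — the premise is untested.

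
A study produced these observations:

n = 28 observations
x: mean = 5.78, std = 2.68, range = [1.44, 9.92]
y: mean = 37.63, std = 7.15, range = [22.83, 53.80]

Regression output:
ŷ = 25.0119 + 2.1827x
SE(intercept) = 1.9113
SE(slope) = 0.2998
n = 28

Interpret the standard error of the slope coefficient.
SE(slope) = 0.2998 measures the uncertainty in the estimated slope. The coefficient is estimated precisely (SE/|β̂₁| = 13.7%).

SE(β̂₁) = s / √Sxx, where s is the residual standard deviation and Sxx = Σ(x − x̄)². It is the yardstick for how far β̂₁ = 2.1827 could plausibly be from the true slope.

Relative precision:
- SE / |β̂₁| = 0.2998 / 2.1827 = 13.7%
- Rule of thumb (under 20%: precise; 20% to under 50%: moderately precise; 50% or more: imprecise) → precise

Link to the t-test: t = β̂₁ / SE(β̂₁) = 2.1827 / 0.2998 = 7.2805, the statistic for H₀: β₁ = 0.

What drives SE(β̂₁): larger n (here n = 28) → smaller SE; wider spread of x values → smaller SE; more residual scatter → larger SE.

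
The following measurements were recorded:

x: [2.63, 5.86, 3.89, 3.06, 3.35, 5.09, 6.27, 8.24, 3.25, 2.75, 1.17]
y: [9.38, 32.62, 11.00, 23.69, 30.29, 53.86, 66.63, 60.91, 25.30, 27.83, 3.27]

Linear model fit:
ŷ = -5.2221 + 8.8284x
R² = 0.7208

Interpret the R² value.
The model explains 72.08% of the variance in y (R² = 0.7208), leaving 27.92% unexplained; the fit is strong.

R² (coefficient of determination) measures the proportion of variance in y explained by the regression model.

Here R² = 0.7208:
- Explained: 72.08% of the variation in y
- Unexplained (residual): 100% − 72.08% = 27.92%
- Rule of thumb (below 0.3 weak; 0.3 to below 0.7 moderate; 0.7 and above strong) → strong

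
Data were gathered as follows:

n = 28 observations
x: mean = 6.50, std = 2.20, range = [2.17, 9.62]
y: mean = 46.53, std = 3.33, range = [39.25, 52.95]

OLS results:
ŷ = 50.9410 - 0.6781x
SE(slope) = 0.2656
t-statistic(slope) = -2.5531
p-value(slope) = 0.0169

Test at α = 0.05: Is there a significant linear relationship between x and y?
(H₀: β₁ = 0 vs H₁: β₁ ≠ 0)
Reject H₀: p-value = 0.0169 < α = 0.05. The linear relationship is significant at the 5% level.

Hypothesis test for the slope coefficient:

H₀: β₁ = 0 (no linear relationship)
H₁: β₁ ≠ 0 (linear relationship exists)

Test statistic: t = β̂₁ / SE(β̂₁) = -0.6781 / 0.2656 = -2.5531

p = 0.0169: how often a slope estimate this far from 0 (in SE units) would arise by chance if β₁ were truly 0.

Decision rule: reject H₀ if p-value < α.
p-value = 0.0169 < α = 0.05 → reject H₀.

There is sufficient evidence at the 5% significance level to conclude that a linear relationship exists between x and y.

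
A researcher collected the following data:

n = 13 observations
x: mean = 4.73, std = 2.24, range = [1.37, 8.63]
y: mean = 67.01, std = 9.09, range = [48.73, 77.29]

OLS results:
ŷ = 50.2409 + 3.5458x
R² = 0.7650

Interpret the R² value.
R² = 0.7650 means 76.50% of the variation in y is explained by the linear relationship with x. This indicates a strong fit.

R² = 1 − SS_res/SS_tot compares the residual scatter to the total scatter of y about its mean.

Here R² = 0.7650:
- Explained: 76.50% of the variation in y
- Unexplained (residual): 100% − 76.50% = 23.50%
- Rule of thumb (below 0.3 weak; 0.3 to below 0.7 moderate; 0.7 and above strong) → strong

Equivalently, for simple linear regression R² = r², so |r| = √0.7650 ≈ 0.8746.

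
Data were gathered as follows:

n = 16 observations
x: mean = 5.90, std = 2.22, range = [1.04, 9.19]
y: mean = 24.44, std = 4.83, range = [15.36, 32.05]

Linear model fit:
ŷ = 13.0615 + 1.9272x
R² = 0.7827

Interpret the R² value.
The model explains 78.27% of the variance in y (R² = 0.7827), leaving 21.73% unexplained; the fit is strong.

The coefficient of determination R² is the fraction of the total variation in y that the fitted line accounts for.

Here R² = 0.7827:
- Explained: 78.27% of the variation in y
- Unexplained (residual): 100% − 78.27% = 21.73%
- Rule of thumb (below 0.3 weak; 0.3 to below 0.7 moderate; 0.7 and above strong) → strong

Note: R² never decreases when predictors are added, so it should not be used alone to compare models of different size.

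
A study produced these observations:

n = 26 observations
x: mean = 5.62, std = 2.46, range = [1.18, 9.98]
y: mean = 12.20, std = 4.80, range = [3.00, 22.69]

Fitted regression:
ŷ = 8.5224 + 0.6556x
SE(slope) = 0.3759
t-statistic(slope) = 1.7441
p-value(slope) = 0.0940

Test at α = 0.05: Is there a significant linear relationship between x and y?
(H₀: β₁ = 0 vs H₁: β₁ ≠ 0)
p-value = 0.0940 ≥ α = 0.05, so we fail to reject H₀. The relationship is not significant.

Hypothesis test for the slope coefficient:

H₀: β₁ = 0 (no linear relationship)
H₁: β₁ ≠ 0 (linear relationship exists)

Test statistic: t = β̂₁ / SE(β̂₁) = 0.6556 / 0.3759 = 1.7441

The p-value (0.0940) is the probability, under H₀, of a t-statistic at least as extreme as |t| = 1.7441 (two-sided, df = n − 2 = 24).

Decision rule: reject H₀ if p-value < α.
p-value = 0.0940 ≥ α = 0.05 → fail to reject H₀.

Conclusion: the linear association between x and y is not significant at the 5% level.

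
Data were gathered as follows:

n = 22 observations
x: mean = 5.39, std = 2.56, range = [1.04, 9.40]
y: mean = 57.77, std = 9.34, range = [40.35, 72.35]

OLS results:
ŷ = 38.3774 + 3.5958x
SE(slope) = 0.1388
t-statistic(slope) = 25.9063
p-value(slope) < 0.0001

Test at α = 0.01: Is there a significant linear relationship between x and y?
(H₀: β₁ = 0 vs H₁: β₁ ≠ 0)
Reject H₀: p-value < 0.0001 < α = 0.01. The linear relationship is significant at the 1% level.

Hypothesis test for the slope coefficient:

H₀: β₁ = 0 (no linear relationship)
H₁: β₁ ≠ 0 (linear relationship exists)

Test statistic: t = β̂₁ / SE(β̂₁) = 3.5958 / 0.1388 = 25.9063

With df = 20, the two-sided p-value for |t| = 25.9063 is <0.0001.

Decision rule: reject H₀ if p-value < α.
p-value < 0.0001 < α = 0.01 → reject H₀.

Conclusion: the linear association between x and y is significant at the 1% level.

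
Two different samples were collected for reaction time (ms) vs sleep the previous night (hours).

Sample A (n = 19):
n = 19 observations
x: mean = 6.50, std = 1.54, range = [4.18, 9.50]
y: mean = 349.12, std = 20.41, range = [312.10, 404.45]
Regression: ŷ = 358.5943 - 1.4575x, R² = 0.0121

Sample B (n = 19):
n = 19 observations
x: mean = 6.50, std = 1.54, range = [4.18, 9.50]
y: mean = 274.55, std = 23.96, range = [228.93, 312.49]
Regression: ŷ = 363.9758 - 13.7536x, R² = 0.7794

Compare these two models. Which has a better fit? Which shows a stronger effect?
Model B has the better fit (R² = 0.7794 vs 0.0121). Model B shows the stronger effect (|β₁| = 13.7536 vs 1.4575).

Model Comparison:

Fit — compare R²:
- Model A: R² = 0.0121 → 1.21% of variance in reaction time explained
- Model B: R² = 0.7794 → 77.94% of variance in reaction time explained
- 0.7794 > 0.0121 → Model B has the better fit

Effect size (slope magnitude):
- Model A: β₁ = -1.4575 → predicted reaction time falls 1.4575 ms per additional hour of sleep
- Model B: β₁ = -13.7536 → predicted reaction time falls 13.7536 ms per additional hour of sleep
- |-1.4575| < |-13.7536| → Model B shows the stronger marginal effect

Notes:
- R² measures how tightly points cluster around the line; β₁ measures how steep the line is — they answer different questions.
- A steeper slope doesn't make a better model if the scatter around the line is large.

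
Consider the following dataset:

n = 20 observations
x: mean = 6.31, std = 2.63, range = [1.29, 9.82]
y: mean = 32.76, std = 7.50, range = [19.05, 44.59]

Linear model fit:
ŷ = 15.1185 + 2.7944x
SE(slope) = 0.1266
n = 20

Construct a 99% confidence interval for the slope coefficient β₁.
The 99% CI for β₁ is (2.4300, 3.1588)

Confidence interval for the slope:

The 99% CI for β₁ is: β̂₁ ± t*(α/2, n-2) × SE(β̂₁)

Step 1: Find critical t-value
- Confidence level = 0.99
- Degrees of freedom = n - 2 = 20 - 2 = 18
- t*(α/2, 18) = 2.8784

Step 2: Calculate margin of error
Margin = 2.8784 × 0.1266 = 0.3644

Step 3: Construct interval
CI = 2.7944 ± 0.3644
CI = (2.4300, 3.1588)

Interpretation: intervals built this way capture the true β₁ in 99% of repeated samples; here the plausible range for the per-unit effect of x on y is 2.4300 to 3.1588.
The interval does not include 0, suggesting a significant linear relationship.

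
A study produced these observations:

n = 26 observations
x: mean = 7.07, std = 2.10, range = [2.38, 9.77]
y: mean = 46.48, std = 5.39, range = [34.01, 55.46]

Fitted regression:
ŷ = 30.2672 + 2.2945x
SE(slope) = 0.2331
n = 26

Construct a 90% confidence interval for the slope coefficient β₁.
The 90% CI for β₁ is (1.8957, 2.6933)

Confidence interval for the slope:

The 90% CI for β₁ is: β̂₁ ± t*(α/2, n-2) × SE(β̂₁)

Step 1: Find critical t-value
- Confidence level = 0.9
- Degrees of freedom = n - 2 = 26 - 2 = 24
- t*(α/2, 24) = 1.7109

Step 2: Calculate margin of error
Margin = 1.7109 × 0.2331 = 0.3988

Step 3: Construct interval
CI = 2.2945 ± 0.3988
CI = (1.8957, 2.6933)

Interpretation: each one-unit increase in x is associated with a change in mean y of between 1.8957 and 2.6933, with 90% confidence.
The interval does not include 0, suggesting a significant linear relationship.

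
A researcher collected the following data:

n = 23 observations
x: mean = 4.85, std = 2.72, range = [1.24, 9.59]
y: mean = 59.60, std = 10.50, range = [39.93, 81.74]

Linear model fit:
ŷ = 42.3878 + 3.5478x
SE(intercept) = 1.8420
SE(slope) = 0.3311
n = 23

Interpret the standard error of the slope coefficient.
SE(β̂₁) = 0.3311 is the estimated standard deviation of the slope estimate across repeated samples; relative to β̂₁ = 3.5478 that is 9.3%, a precise estimate.

SE(β̂₁) = 0.3311 says: if we drew many samples of n = 23 from the same population and refit each time, the fitted slopes would scatter with a standard deviation of roughly 0.3311 around the true β₁.

Relative precision:
- SE / |β̂₁| = 0.3311 / 3.5478 = 9.3%
- Rule of thumb (under 20%: precise; 20% to under 50%: moderately precise; 50% or more: imprecise) → precise

Link to interval estimation: a confidence interval for β₁ is β̂₁ ± t* × 0.3311, so SE sets the half-width per unit of t*.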